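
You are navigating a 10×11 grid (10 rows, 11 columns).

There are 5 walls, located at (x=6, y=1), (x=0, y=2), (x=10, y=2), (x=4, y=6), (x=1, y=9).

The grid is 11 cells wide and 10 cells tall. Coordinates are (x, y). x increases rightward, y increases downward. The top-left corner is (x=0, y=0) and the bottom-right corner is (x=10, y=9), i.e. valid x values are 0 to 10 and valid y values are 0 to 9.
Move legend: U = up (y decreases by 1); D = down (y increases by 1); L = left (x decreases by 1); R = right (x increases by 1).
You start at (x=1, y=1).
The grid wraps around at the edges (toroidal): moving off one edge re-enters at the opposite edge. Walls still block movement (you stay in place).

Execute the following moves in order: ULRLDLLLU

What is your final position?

Start: (x=1, y=1)
  U (up): (x=1, y=1) -> (x=1, y=0)
  L (left): (x=1, y=0) -> (x=0, y=0)
  R (right): (x=0, y=0) -> (x=1, y=0)
  L (left): (x=1, y=0) -> (x=0, y=0)
  D (down): (x=0, y=0) -> (x=0, y=1)
  L (left): (x=0, y=1) -> (x=10, y=1)
  L (left): (x=10, y=1) -> (x=9, y=1)
  L (left): (x=9, y=1) -> (x=8, y=1)
  U (up): (x=8, y=1) -> (x=8, y=0)
Final: (x=8, y=0)

Answer: Final position: (x=8, y=0)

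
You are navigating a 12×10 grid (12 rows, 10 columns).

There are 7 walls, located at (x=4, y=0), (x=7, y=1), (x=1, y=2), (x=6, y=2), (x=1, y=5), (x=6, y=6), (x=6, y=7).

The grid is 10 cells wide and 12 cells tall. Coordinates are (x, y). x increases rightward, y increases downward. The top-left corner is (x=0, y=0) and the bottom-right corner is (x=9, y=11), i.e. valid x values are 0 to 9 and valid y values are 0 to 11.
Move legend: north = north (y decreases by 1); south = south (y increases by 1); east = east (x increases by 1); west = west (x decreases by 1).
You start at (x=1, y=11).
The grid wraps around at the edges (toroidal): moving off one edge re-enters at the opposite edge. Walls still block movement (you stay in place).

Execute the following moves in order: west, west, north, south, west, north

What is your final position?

Answer: Final position: (x=8, y=10)

Derivation:
Start: (x=1, y=11)
  west (west): (x=1, y=11) -> (x=0, y=11)
  west (west): (x=0, y=11) -> (x=9, y=11)
  north (north): (x=9, y=11) -> (x=9, y=10)
  south (south): (x=9, y=10) -> (x=9, y=11)
  west (west): (x=9, y=11) -> (x=8, y=11)
  north (north): (x=8, y=11) -> (x=8, y=10)
Final: (x=8, y=10)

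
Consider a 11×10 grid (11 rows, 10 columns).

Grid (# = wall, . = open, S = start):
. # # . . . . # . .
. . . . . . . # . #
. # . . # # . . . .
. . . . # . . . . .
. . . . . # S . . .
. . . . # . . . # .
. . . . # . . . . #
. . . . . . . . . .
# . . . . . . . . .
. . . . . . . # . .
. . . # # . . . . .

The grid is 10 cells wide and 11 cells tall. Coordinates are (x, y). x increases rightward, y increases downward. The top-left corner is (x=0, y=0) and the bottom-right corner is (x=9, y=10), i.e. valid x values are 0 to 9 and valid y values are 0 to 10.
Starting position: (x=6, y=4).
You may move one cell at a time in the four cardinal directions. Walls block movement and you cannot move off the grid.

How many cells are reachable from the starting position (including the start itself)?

BFS flood-fill from (x=6, y=4):
  Distance 0: (x=6, y=4)
  Distance 1: (x=6, y=3), (x=7, y=4), (x=6, y=5)
  Distance 2: (x=6, y=2), (x=5, y=3), (x=7, y=3), (x=8, y=4), (x=5, y=5), (x=7, y=5), (x=6, y=6)
  Distance 3: (x=6, y=1), (x=7, y=2), (x=8, y=3), (x=9, y=4), (x=5, y=6), (x=7, y=6), (x=6, y=7)
  Distance 4: (x=6, y=0), (x=5, y=1), (x=8, y=2), (x=9, y=3), (x=9, y=5), (x=8, y=6), (x=5, y=7), (x=7, y=7), (x=6, y=8)
  Distance 5: (x=5, y=0), (x=4, y=1), (x=8, y=1), (x=9, y=2), (x=4, y=7), (x=8, y=7), (x=5, y=8), (x=7, y=8), (x=6, y=9)
  Distance 6: (x=4, y=0), (x=8, y=0), (x=3, y=1), (x=3, y=7), (x=9, y=7), (x=4, y=8), (x=8, y=8), (x=5, y=9), (x=6, y=10)
  Distance 7: (x=3, y=0), (x=9, y=0), (x=2, y=1), (x=3, y=2), (x=3, y=6), (x=2, y=7), (x=3, y=8), (x=9, y=8), (x=4, y=9), (x=8, y=9), (x=5, y=10), (x=7, y=10)
  Distance 8: (x=1, y=1), (x=2, y=2), (x=3, y=3), (x=3, y=5), (x=2, y=6), (x=1, y=7), (x=2, y=8), (x=3, y=9), (x=9, y=9), (x=8, y=10)
  Distance 9: (x=0, y=1), (x=2, y=3), (x=3, y=4), (x=2, y=5), (x=1, y=6), (x=0, y=7), (x=1, y=8), (x=2, y=9), (x=9, y=10)
  Distance 10: (x=0, y=0), (x=0, y=2), (x=1, y=3), (x=2, y=4), (x=4, y=4), (x=1, y=5), (x=0, y=6), (x=1, y=9), (x=2, y=10)
  Distance 11: (x=0, y=3), (x=1, y=4), (x=0, y=5), (x=0, y=9), (x=1, y=10)
  Distance 12: (x=0, y=4), (x=0, y=10)
Total reachable: 92 (grid has 92 open cells total)

Answer: Reachable cells: 92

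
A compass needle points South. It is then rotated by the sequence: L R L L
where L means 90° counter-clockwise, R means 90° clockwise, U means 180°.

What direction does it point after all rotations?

Start: South
  L (left (90° counter-clockwise)) -> East
  R (right (90° clockwise)) -> South
  L (left (90° counter-clockwise)) -> East
  L (left (90° counter-clockwise)) -> North
Final: North

Answer: Final heading: North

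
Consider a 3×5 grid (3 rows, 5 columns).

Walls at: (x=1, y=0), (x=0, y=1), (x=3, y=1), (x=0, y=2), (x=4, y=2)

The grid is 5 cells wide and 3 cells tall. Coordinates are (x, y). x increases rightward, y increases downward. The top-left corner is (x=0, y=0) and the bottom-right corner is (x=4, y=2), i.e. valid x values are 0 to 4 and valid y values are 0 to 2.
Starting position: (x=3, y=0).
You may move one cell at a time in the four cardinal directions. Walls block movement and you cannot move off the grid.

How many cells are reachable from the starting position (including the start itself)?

Answer: Reachable cells: 9

Derivation:
BFS flood-fill from (x=3, y=0):
  Distance 0: (x=3, y=0)
  Distance 1: (x=2, y=0), (x=4, y=0)
  Distance 2: (x=2, y=1), (x=4, y=1)
  Distance 3: (x=1, y=1), (x=2, y=2)
  Distance 4: (x=1, y=2), (x=3, y=2)
Total reachable: 9 (grid has 10 open cells total)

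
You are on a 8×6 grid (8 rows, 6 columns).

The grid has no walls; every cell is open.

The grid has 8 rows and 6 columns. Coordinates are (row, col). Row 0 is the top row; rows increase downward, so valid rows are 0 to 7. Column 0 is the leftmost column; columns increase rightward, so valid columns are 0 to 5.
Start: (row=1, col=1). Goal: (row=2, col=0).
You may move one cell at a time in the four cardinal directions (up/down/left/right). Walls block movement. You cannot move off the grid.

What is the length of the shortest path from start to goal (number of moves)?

BFS from (row=1, col=1) until reaching (row=2, col=0):
  Distance 0: (row=1, col=1)
  Distance 1: (row=0, col=1), (row=1, col=0), (row=1, col=2), (row=2, col=1)
  Distance 2: (row=0, col=0), (row=0, col=2), (row=1, col=3), (row=2, col=0), (row=2, col=2), (row=3, col=1)  <- goal reached here
One shortest path (2 moves): (row=1, col=1) -> (row=1, col=0) -> (row=2, col=0)

Answer: Shortest path length: 2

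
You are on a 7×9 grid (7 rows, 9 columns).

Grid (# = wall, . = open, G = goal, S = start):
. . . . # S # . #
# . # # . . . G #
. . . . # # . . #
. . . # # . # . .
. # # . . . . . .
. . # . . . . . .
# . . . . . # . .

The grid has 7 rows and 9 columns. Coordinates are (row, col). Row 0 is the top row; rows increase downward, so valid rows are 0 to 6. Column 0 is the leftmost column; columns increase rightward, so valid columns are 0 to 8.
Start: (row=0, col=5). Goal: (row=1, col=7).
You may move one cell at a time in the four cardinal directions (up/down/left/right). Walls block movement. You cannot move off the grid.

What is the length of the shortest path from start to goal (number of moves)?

BFS from (row=0, col=5) until reaching (row=1, col=7):
  Distance 0: (row=0, col=5)
  Distance 1: (row=1, col=5)
  Distance 2: (row=1, col=4), (row=1, col=6)
  Distance 3: (row=1, col=7), (row=2, col=6)  <- goal reached here
One shortest path (3 moves): (row=0, col=5) -> (row=1, col=5) -> (row=1, col=6) -> (row=1, col=7)

Answer: Shortest path length: 3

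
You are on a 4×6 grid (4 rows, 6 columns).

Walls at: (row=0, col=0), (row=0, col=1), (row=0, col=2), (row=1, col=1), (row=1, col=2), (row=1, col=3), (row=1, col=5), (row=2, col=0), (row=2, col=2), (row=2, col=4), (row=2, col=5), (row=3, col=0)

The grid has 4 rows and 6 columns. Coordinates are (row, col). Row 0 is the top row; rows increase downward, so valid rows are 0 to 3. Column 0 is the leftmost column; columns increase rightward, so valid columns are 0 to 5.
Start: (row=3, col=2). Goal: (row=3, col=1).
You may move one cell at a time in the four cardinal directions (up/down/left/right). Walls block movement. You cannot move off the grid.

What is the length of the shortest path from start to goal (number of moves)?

Answer: Shortest path length: 1

Derivation:
BFS from (row=3, col=2) until reaching (row=3, col=1):
  Distance 0: (row=3, col=2)
  Distance 1: (row=3, col=1), (row=3, col=3)  <- goal reached here
One shortest path (1 moves): (row=3, col=2) -> (row=3, col=1)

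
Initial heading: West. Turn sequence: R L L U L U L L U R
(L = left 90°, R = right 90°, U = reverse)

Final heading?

Start: West
  R (right (90° clockwise)) -> North
  L (left (90° counter-clockwise)) -> West
  L (left (90° counter-clockwise)) -> South
  U (U-turn (180°)) -> North
  L (left (90° counter-clockwise)) -> West
  U (U-turn (180°)) -> East
  L (left (90° counter-clockwise)) -> North
  L (left (90° counter-clockwise)) -> West
  U (U-turn (180°)) -> East
  R (right (90° clockwise)) -> South
Final: South

Answer: Final heading: South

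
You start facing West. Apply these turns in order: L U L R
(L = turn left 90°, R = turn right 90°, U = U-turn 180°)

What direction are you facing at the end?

Answer: Final heading: North

Derivation:
Start: West
  L (left (90° counter-clockwise)) -> South
  U (U-turn (180°)) -> North
  L (left (90° counter-clockwise)) -> West
  R (right (90° clockwise)) -> North
Final: North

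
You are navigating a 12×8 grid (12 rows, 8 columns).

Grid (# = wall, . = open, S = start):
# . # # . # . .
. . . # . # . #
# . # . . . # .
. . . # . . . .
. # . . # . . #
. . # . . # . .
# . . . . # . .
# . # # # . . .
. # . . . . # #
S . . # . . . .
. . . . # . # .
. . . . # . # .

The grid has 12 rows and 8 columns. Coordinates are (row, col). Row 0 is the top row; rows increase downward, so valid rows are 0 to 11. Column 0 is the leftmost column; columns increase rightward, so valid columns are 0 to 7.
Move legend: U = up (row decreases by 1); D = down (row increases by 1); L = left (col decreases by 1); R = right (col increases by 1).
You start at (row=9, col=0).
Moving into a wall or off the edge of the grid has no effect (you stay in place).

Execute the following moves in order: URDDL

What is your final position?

Start: (row=9, col=0)
  U (up): (row=9, col=0) -> (row=8, col=0)
  R (right): blocked, stay at (row=8, col=0)
  D (down): (row=8, col=0) -> (row=9, col=0)
  D (down): (row=9, col=0) -> (row=10, col=0)
  L (left): blocked, stay at (row=10, col=0)
Final: (row=10, col=0)

Answer: Final position: (row=10, col=0)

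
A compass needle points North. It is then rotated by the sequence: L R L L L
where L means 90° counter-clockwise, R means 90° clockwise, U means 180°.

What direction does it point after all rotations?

Answer: Final heading: East

Derivation:
Start: North
  L (left (90° counter-clockwise)) -> West
  R (right (90° clockwise)) -> North
  L (left (90° counter-clockwise)) -> West
  L (left (90° counter-clockwise)) -> South
  L (left (90° counter-clockwise)) -> East
Final: East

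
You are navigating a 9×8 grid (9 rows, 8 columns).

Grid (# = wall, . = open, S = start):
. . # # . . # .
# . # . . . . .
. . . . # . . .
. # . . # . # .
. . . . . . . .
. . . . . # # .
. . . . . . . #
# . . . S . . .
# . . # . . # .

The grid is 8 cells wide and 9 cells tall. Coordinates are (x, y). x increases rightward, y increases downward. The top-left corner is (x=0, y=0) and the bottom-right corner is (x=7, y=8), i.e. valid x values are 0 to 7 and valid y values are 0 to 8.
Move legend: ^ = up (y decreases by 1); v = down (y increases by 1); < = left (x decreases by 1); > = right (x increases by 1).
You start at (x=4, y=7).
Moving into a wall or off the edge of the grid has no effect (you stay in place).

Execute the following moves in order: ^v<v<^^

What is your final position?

Start: (x=4, y=7)
  ^ (up): (x=4, y=7) -> (x=4, y=6)
  v (down): (x=4, y=6) -> (x=4, y=7)
  < (left): (x=4, y=7) -> (x=3, y=7)
  v (down): blocked, stay at (x=3, y=7)
  < (left): (x=3, y=7) -> (x=2, y=7)
  ^ (up): (x=2, y=7) -> (x=2, y=6)
  ^ (up): (x=2, y=6) -> (x=2, y=5)
Final: (x=2, y=5)

Answer: Final position: (x=2, y=5)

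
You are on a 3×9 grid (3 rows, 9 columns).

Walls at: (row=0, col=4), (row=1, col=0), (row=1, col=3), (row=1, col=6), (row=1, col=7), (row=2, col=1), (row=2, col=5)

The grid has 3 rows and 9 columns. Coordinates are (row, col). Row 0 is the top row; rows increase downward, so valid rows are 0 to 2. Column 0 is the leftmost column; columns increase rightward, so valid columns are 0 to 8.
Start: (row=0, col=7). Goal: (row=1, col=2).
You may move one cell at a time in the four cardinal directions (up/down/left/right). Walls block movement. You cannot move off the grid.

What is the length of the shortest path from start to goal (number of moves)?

Answer: Shortest path length: 8

Derivation:
BFS from (row=0, col=7) until reaching (row=1, col=2):
  Distance 0: (row=0, col=7)
  Distance 1: (row=0, col=6), (row=0, col=8)
  Distance 2: (row=0, col=5), (row=1, col=8)
  Distance 3: (row=1, col=5), (row=2, col=8)
  Distance 4: (row=1, col=4), (row=2, col=7)
  Distance 5: (row=2, col=4), (row=2, col=6)
  Distance 6: (row=2, col=3)
  Distance 7: (row=2, col=2)
  Distance 8: (row=1, col=2)  <- goal reached here
One shortest path (8 moves): (row=0, col=7) -> (row=0, col=6) -> (row=0, col=5) -> (row=1, col=5) -> (row=1, col=4) -> (row=2, col=4) -> (row=2, col=3) -> (row=2, col=2) -> (row=1, col=2)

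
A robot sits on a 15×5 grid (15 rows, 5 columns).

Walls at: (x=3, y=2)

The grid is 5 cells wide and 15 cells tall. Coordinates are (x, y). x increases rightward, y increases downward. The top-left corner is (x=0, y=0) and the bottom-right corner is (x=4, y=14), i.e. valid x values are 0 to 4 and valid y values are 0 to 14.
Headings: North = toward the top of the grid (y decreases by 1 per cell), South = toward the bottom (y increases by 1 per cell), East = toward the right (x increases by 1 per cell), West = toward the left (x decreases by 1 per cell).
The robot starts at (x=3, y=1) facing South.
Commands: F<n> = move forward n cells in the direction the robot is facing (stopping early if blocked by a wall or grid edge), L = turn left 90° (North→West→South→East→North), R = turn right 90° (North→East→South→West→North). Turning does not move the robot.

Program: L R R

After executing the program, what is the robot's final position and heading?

Answer: Final position: (x=3, y=1), facing West

Derivation:
Start: (x=3, y=1), facing South
  L: turn left, now facing East
  R: turn right, now facing South
  R: turn right, now facing West
Final: (x=3, y=1), facing West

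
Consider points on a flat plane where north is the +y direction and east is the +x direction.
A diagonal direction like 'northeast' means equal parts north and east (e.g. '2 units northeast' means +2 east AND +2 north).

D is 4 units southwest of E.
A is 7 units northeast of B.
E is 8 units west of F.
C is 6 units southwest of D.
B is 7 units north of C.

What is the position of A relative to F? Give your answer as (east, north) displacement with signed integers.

Answer: A is at (east=-11, north=4) relative to F.

Derivation:
Place F at the origin (east=0, north=0).
  E is 8 units west of F: delta (east=-8, north=+0); E at (east=-8, north=0).
  D is 4 units southwest of E: delta (east=-4, north=-4); D at (east=-12, north=-4).
  C is 6 units southwest of D: delta (east=-6, north=-6); C at (east=-18, north=-10).
  B is 7 units north of C: delta (east=+0, north=+7); B at (east=-18, north=-3).
  A is 7 units northeast of B: delta (east=+7, north=+7); A at (east=-11, north=4).
Therefore A relative to F: (east=-11, north=4).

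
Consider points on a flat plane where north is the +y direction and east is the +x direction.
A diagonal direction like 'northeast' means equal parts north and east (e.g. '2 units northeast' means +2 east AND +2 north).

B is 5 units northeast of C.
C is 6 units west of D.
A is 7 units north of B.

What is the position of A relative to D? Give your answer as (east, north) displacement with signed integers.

Answer: A is at (east=-1, north=12) relative to D.

Derivation:
Place D at the origin (east=0, north=0).
  C is 6 units west of D: delta (east=-6, north=+0); C at (east=-6, north=0).
  B is 5 units northeast of C: delta (east=+5, north=+5); B at (east=-1, north=5).
  A is 7 units north of B: delta (east=+0, north=+7); A at (east=-1, north=12).
Therefore A relative to D: (east=-1, north=12).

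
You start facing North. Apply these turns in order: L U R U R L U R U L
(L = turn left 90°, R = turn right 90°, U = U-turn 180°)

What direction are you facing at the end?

Answer: Final heading: North

Derivation:
Start: North
  L (left (90° counter-clockwise)) -> West
  U (U-turn (180°)) -> East
  R (right (90° clockwise)) -> South
  U (U-turn (180°)) -> North
  R (right (90° clockwise)) -> East
  L (left (90° counter-clockwise)) -> North
  U (U-turn (180°)) -> South
  R (right (90° clockwise)) -> West
  U (U-turn (180°)) -> East
  L (left (90° counter-clockwise)) -> North
Final: North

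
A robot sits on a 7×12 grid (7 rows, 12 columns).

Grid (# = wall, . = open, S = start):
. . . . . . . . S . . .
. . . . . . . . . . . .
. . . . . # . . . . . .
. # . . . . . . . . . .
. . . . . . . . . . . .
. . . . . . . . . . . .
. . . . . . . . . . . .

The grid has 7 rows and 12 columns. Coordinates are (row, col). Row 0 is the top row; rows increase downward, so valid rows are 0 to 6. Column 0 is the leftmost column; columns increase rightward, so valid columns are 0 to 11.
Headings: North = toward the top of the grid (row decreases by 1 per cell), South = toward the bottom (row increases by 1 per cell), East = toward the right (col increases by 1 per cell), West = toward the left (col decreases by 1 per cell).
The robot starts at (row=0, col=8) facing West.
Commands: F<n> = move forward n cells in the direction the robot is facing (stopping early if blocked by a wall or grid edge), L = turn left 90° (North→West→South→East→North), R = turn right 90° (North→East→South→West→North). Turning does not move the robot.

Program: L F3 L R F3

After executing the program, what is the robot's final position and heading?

Answer: Final position: (row=6, col=8), facing South

Derivation:
Start: (row=0, col=8), facing West
  L: turn left, now facing South
  F3: move forward 3, now at (row=3, col=8)
  L: turn left, now facing East
  R: turn right, now facing South
  F3: move forward 3, now at (row=6, col=8)
Final: (row=6, col=8), facing South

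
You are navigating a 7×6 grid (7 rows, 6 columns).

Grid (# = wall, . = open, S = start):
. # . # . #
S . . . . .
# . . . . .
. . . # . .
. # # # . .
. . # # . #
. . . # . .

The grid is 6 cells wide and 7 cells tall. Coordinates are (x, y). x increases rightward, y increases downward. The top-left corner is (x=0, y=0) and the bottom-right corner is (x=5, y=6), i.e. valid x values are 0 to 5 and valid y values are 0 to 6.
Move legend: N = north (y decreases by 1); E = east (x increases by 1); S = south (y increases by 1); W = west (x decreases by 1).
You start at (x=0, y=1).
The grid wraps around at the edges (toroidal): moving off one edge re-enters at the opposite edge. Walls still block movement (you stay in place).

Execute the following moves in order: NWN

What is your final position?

Start: (x=0, y=1)
  N (north): (x=0, y=1) -> (x=0, y=0)
  W (west): blocked, stay at (x=0, y=0)
  N (north): (x=0, y=0) -> (x=0, y=6)
Final: (x=0, y=6)

Answer: Final position: (x=0, y=6)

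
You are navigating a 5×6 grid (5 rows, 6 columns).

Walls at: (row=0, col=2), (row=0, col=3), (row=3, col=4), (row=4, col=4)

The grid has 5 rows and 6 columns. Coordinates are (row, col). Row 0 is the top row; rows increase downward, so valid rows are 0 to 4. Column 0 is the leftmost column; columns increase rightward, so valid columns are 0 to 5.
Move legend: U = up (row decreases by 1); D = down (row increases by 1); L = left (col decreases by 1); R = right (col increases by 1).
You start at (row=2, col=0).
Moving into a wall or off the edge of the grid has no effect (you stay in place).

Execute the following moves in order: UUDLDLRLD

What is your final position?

Start: (row=2, col=0)
  U (up): (row=2, col=0) -> (row=1, col=0)
  U (up): (row=1, col=0) -> (row=0, col=0)
  D (down): (row=0, col=0) -> (row=1, col=0)
  L (left): blocked, stay at (row=1, col=0)
  D (down): (row=1, col=0) -> (row=2, col=0)
  L (left): blocked, stay at (row=2, col=0)
  R (right): (row=2, col=0) -> (row=2, col=1)
  L (left): (row=2, col=1) -> (row=2, col=0)
  D (down): (row=2, col=0) -> (row=3, col=0)
Final: (row=3, col=0)

Answer: Final position: (row=3, col=0)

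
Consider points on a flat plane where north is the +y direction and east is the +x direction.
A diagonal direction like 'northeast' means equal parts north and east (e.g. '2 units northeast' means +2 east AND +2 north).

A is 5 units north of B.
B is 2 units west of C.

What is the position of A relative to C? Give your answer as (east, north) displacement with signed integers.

Place C at the origin (east=0, north=0).
  B is 2 units west of C: delta (east=-2, north=+0); B at (east=-2, north=0).
  A is 5 units north of B: delta (east=+0, north=+5); A at (east=-2, north=5).
Therefore A relative to C: (east=-2, north=5).

Answer: A is at (east=-2, north=5) relative to C.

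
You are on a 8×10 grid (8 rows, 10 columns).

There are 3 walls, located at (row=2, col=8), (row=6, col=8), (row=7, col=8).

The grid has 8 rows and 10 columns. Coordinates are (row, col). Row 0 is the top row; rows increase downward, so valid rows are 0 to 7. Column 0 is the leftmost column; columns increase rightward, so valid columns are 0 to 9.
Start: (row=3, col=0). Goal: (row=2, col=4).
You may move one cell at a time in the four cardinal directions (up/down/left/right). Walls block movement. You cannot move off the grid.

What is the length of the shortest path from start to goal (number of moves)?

BFS from (row=3, col=0) until reaching (row=2, col=4):
  Distance 0: (row=3, col=0)
  Distance 1: (row=2, col=0), (row=3, col=1), (row=4, col=0)
  Distance 2: (row=1, col=0), (row=2, col=1), (row=3, col=2), (row=4, col=1), (row=5, col=0)
  Distance 3: (row=0, col=0), (row=1, col=1), (row=2, col=2), (row=3, col=3), (row=4, col=2), (row=5, col=1), (row=6, col=0)
  Distance 4: (row=0, col=1), (row=1, col=2), (row=2, col=3), (row=3, col=4), (row=4, col=3), (row=5, col=2), (row=6, col=1), (row=7, col=0)
  Distance 5: (row=0, col=2), (row=1, col=3), (row=2, col=4), (row=3, col=5), (row=4, col=4), (row=5, col=3), (row=6, col=2), (row=7, col=1)  <- goal reached here
One shortest path (5 moves): (row=3, col=0) -> (row=3, col=1) -> (row=3, col=2) -> (row=3, col=3) -> (row=3, col=4) -> (row=2, col=4)

Answer: Shortest path length: 5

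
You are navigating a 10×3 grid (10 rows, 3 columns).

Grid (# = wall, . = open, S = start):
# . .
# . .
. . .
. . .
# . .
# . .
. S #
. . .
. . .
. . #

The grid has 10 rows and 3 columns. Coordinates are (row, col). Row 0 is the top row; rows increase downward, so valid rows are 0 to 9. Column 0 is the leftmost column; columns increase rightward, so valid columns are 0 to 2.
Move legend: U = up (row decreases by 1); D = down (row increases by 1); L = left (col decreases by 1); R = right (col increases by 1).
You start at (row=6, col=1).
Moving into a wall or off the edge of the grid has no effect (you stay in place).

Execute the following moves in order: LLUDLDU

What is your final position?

Answer: Final position: (row=7, col=0)

Derivation:
Start: (row=6, col=1)
  L (left): (row=6, col=1) -> (row=6, col=0)
  L (left): blocked, stay at (row=6, col=0)
  U (up): blocked, stay at (row=6, col=0)
  D (down): (row=6, col=0) -> (row=7, col=0)
  L (left): blocked, stay at (row=7, col=0)
  D (down): (row=7, col=0) -> (row=8, col=0)
  U (up): (row=8, col=0) -> (row=7, col=0)
Final: (row=7, col=0)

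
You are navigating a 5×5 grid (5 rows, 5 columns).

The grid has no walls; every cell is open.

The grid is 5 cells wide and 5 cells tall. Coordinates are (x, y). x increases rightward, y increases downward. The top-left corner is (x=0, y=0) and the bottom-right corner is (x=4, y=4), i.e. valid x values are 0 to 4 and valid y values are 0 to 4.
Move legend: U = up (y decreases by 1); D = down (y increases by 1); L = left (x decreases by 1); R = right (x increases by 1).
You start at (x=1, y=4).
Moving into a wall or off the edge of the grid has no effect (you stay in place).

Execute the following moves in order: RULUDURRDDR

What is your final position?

Answer: Final position: (x=4, y=4)

Derivation:
Start: (x=1, y=4)
  R (right): (x=1, y=4) -> (x=2, y=4)
  U (up): (x=2, y=4) -> (x=2, y=3)
  L (left): (x=2, y=3) -> (x=1, y=3)
  U (up): (x=1, y=3) -> (x=1, y=2)
  D (down): (x=1, y=2) -> (x=1, y=3)
  U (up): (x=1, y=3) -> (x=1, y=2)
  R (right): (x=1, y=2) -> (x=2, y=2)
  R (right): (x=2, y=2) -> (x=3, y=2)
  D (down): (x=3, y=2) -> (x=3, y=3)
  D (down): (x=3, y=3) -> (x=3, y=4)
  R (right): (x=3, y=4) -> (x=4, y=4)
Final: (x=4, y=4)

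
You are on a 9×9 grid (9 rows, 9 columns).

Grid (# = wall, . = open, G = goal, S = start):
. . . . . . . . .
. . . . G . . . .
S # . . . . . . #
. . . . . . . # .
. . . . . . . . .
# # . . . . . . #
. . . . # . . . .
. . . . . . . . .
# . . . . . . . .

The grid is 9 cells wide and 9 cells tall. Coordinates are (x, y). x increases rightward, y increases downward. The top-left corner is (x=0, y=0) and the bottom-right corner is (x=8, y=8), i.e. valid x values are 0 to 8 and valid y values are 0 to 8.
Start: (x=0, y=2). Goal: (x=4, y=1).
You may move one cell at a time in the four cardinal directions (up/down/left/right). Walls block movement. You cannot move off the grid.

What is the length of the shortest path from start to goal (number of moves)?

Answer: Shortest path length: 5

Derivation:
BFS from (x=0, y=2) until reaching (x=4, y=1):
  Distance 0: (x=0, y=2)
  Distance 1: (x=0, y=1), (x=0, y=3)
  Distance 2: (x=0, y=0), (x=1, y=1), (x=1, y=3), (x=0, y=4)
  Distance 3: (x=1, y=0), (x=2, y=1), (x=2, y=3), (x=1, y=4)
  Distance 4: (x=2, y=0), (x=3, y=1), (x=2, y=2), (x=3, y=3), (x=2, y=4)
  Distance 5: (x=3, y=0), (x=4, y=1), (x=3, y=2), (x=4, y=3), (x=3, y=4), (x=2, y=5)  <- goal reached here
One shortest path (5 moves): (x=0, y=2) -> (x=0, y=1) -> (x=1, y=1) -> (x=2, y=1) -> (x=3, y=1) -> (x=4, y=1)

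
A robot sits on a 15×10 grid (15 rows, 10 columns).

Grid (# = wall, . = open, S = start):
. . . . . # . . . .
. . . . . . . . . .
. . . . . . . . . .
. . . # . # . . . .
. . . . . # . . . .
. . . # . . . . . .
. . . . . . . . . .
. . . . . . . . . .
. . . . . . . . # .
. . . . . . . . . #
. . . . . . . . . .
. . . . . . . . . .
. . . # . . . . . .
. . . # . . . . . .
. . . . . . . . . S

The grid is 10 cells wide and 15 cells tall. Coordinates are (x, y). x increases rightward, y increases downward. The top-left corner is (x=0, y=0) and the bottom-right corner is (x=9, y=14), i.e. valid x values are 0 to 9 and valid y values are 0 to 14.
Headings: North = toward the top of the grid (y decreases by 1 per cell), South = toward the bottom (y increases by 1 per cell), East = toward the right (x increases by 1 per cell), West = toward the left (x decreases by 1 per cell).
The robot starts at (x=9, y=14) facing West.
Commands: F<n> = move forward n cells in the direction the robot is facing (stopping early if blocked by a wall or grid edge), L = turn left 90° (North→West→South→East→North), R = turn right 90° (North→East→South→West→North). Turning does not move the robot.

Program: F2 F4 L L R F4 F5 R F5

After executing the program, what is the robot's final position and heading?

Answer: Final position: (x=0, y=14), facing West

Derivation:
Start: (x=9, y=14), facing West
  F2: move forward 2, now at (x=7, y=14)
  F4: move forward 4, now at (x=3, y=14)
  L: turn left, now facing South
  L: turn left, now facing East
  R: turn right, now facing South
  F4: move forward 0/4 (blocked), now at (x=3, y=14)
  F5: move forward 0/5 (blocked), now at (x=3, y=14)
  R: turn right, now facing West
  F5: move forward 3/5 (blocked), now at (x=0, y=14)
Final: (x=0, y=14), facing West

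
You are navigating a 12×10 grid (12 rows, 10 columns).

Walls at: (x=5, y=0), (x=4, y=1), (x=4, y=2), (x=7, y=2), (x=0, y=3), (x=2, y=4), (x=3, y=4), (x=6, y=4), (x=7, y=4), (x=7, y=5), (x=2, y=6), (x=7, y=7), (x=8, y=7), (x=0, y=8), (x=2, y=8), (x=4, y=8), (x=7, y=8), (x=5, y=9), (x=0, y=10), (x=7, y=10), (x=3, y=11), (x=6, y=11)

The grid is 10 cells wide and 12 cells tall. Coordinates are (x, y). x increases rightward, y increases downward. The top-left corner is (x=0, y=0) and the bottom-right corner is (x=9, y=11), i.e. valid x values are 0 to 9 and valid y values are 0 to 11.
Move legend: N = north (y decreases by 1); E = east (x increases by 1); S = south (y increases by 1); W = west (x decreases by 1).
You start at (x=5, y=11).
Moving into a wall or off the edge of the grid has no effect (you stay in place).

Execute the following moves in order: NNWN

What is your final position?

Start: (x=5, y=11)
  N (north): (x=5, y=11) -> (x=5, y=10)
  N (north): blocked, stay at (x=5, y=10)
  W (west): (x=5, y=10) -> (x=4, y=10)
  N (north): (x=4, y=10) -> (x=4, y=9)
Final: (x=4, y=9)

Answer: Final position: (x=4, y=9)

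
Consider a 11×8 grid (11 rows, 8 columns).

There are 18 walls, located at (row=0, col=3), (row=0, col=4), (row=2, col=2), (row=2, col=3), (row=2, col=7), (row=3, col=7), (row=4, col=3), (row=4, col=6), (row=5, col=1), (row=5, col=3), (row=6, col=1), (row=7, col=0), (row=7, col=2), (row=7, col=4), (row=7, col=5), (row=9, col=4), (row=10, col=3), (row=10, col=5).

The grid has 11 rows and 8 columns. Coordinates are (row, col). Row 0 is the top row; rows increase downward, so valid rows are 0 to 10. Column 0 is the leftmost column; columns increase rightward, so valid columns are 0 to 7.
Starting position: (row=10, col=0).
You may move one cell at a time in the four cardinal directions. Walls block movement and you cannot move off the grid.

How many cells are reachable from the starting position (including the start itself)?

Answer: Reachable cells: 69

Derivation:
BFS flood-fill from (row=10, col=0):
  Distance 0: (row=10, col=0)
  Distance 1: (row=9, col=0), (row=10, col=1)
  Distance 2: (row=8, col=0), (row=9, col=1), (row=10, col=2)
  Distance 3: (row=8, col=1), (row=9, col=2)
  Distance 4: (row=7, col=1), (row=8, col=2), (row=9, col=3)
  Distance 5: (row=8, col=3)
  Distance 6: (row=7, col=3), (row=8, col=4)
  Distance 7: (row=6, col=3), (row=8, col=5)
  Distance 8: (row=6, col=2), (row=6, col=4), (row=8, col=6), (row=9, col=5)
  Distance 9: (row=5, col=2), (row=5, col=4), (row=6, col=5), (row=7, col=6), (row=8, col=7), (row=9, col=6)
  Distance 10: (row=4, col=2), (row=4, col=4), (row=5, col=5), (row=6, col=6), (row=7, col=7), (row=9, col=7), (row=10, col=6)
  Distance 11: (row=3, col=2), (row=3, col=4), (row=4, col=1), (row=4, col=5), (row=5, col=6), (row=6, col=7), (row=10, col=7)
  Distance 12: (row=2, col=4), (row=3, col=1), (row=3, col=3), (row=3, col=5), (row=4, col=0), (row=5, col=7)
  Distance 13: (row=1, col=4), (row=2, col=1), (row=2, col=5), (row=3, col=0), (row=3, col=6), (row=4, col=7), (row=5, col=0)
  Distance 14: (row=1, col=1), (row=1, col=3), (row=1, col=5), (row=2, col=0), (row=2, col=6), (row=6, col=0)
  Distance 15: (row=0, col=1), (row=0, col=5), (row=1, col=0), (row=1, col=2), (row=1, col=6)
  Distance 16: (row=0, col=0), (row=0, col=2), (row=0, col=6), (row=1, col=7)
  Distance 17: (row=0, col=7)
Total reachable: 69 (grid has 70 open cells total)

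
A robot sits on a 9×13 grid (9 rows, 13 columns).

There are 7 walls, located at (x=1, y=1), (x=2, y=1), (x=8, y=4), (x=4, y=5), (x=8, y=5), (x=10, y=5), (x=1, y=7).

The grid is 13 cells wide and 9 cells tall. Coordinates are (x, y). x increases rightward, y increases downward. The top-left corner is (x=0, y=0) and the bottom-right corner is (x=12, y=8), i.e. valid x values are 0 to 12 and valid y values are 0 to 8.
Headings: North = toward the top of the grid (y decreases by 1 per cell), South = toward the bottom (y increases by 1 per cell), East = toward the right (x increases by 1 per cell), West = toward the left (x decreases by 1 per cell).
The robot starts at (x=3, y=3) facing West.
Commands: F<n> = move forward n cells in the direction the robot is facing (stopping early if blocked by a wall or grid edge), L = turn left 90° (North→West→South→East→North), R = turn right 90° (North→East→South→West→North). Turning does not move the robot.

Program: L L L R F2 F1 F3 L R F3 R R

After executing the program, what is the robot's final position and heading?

Start: (x=3, y=3), facing West
  L: turn left, now facing South
  L: turn left, now facing East
  L: turn left, now facing North
  R: turn right, now facing East
  F2: move forward 2, now at (x=5, y=3)
  F1: move forward 1, now at (x=6, y=3)
  F3: move forward 3, now at (x=9, y=3)
  L: turn left, now facing North
  R: turn right, now facing East
  F3: move forward 3, now at (x=12, y=3)
  R: turn right, now facing South
  R: turn right, now facing West
Final: (x=12, y=3), facing West

Answer: Final position: (x=12, y=3), facing West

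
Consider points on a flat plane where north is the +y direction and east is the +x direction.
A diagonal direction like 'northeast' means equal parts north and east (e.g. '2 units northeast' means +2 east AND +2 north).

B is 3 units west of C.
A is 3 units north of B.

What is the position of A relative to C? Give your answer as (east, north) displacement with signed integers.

Answer: A is at (east=-3, north=3) relative to C.

Derivation:
Place C at the origin (east=0, north=0).
  B is 3 units west of C: delta (east=-3, north=+0); B at (east=-3, north=0).
  A is 3 units north of B: delta (east=+0, north=+3); A at (east=-3, north=3).
Therefore A relative to C: (east=-3, north=3).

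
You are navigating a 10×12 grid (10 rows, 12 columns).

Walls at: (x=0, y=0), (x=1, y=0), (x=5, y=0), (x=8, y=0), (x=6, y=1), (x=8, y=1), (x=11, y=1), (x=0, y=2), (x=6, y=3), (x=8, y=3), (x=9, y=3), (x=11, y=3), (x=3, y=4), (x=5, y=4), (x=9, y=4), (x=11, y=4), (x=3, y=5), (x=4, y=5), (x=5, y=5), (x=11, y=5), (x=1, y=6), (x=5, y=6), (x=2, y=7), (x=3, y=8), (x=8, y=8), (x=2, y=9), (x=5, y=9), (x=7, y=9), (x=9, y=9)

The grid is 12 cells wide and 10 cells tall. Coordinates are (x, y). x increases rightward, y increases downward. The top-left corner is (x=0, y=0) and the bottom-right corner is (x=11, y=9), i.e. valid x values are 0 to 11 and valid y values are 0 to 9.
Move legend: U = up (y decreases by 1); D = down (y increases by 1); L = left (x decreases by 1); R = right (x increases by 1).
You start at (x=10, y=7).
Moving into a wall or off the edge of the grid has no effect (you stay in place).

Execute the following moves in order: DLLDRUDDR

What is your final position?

Answer: Final position: (x=11, y=9)

Derivation:
Start: (x=10, y=7)
  D (down): (x=10, y=7) -> (x=10, y=8)
  L (left): (x=10, y=8) -> (x=9, y=8)
  L (left): blocked, stay at (x=9, y=8)
  D (down): blocked, stay at (x=9, y=8)
  R (right): (x=9, y=8) -> (x=10, y=8)
  U (up): (x=10, y=8) -> (x=10, y=7)
  D (down): (x=10, y=7) -> (x=10, y=8)
  D (down): (x=10, y=8) -> (x=10, y=9)
  R (right): (x=10, y=9) -> (x=11, y=9)
Final: (x=11, y=9)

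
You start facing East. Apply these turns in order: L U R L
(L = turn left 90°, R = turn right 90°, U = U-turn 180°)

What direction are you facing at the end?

Start: East
  L (left (90° counter-clockwise)) -> North
  U (U-turn (180°)) -> South
  R (right (90° clockwise)) -> West
  L (left (90° counter-clockwise)) -> South
Final: South

Answer: Final heading: South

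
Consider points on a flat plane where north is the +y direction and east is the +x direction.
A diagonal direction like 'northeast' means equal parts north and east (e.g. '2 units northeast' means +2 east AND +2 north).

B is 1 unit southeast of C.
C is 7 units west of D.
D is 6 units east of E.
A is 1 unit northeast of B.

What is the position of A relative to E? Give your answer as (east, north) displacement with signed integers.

Place E at the origin (east=0, north=0).
  D is 6 units east of E: delta (east=+6, north=+0); D at (east=6, north=0).
  C is 7 units west of D: delta (east=-7, north=+0); C at (east=-1, north=0).
  B is 1 unit southeast of C: delta (east=+1, north=-1); B at (east=0, north=-1).
  A is 1 unit northeast of B: delta (east=+1, north=+1); A at (east=1, north=0).
Therefore A relative to E: (east=1, north=0).

Answer: A is at (east=1, north=0) relative to E.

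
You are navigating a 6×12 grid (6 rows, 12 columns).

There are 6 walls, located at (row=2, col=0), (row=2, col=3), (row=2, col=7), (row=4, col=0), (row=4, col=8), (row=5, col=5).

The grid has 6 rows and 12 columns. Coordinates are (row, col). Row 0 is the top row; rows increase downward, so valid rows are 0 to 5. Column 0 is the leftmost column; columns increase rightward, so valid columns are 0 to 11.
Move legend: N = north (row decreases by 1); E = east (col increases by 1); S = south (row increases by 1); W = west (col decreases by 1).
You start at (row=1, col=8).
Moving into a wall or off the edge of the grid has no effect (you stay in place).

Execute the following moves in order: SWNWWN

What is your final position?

Start: (row=1, col=8)
  S (south): (row=1, col=8) -> (row=2, col=8)
  W (west): blocked, stay at (row=2, col=8)
  N (north): (row=2, col=8) -> (row=1, col=8)
  W (west): (row=1, col=8) -> (row=1, col=7)
  W (west): (row=1, col=7) -> (row=1, col=6)
  N (north): (row=1, col=6) -> (row=0, col=6)
Final: (row=0, col=6)

Answer: Final position: (row=0, col=6)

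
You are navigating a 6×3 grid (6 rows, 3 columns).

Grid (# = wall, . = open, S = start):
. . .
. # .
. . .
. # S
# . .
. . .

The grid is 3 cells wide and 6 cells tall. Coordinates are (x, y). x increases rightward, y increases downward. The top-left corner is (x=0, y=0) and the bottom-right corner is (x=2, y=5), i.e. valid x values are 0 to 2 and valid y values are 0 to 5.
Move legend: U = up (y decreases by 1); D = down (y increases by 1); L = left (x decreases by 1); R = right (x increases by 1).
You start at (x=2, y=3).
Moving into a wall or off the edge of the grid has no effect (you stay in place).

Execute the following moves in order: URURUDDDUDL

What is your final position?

Answer: Final position: (x=2, y=3)

Derivation:
Start: (x=2, y=3)
  U (up): (x=2, y=3) -> (x=2, y=2)
  R (right): blocked, stay at (x=2, y=2)
  U (up): (x=2, y=2) -> (x=2, y=1)
  R (right): blocked, stay at (x=2, y=1)
  U (up): (x=2, y=1) -> (x=2, y=0)
  D (down): (x=2, y=0) -> (x=2, y=1)
  D (down): (x=2, y=1) -> (x=2, y=2)
  D (down): (x=2, y=2) -> (x=2, y=3)
  U (up): (x=2, y=3) -> (x=2, y=2)
  D (down): (x=2, y=2) -> (x=2, y=3)
  L (left): blocked, stay at (x=2, y=3)
Final: (x=2, y=3)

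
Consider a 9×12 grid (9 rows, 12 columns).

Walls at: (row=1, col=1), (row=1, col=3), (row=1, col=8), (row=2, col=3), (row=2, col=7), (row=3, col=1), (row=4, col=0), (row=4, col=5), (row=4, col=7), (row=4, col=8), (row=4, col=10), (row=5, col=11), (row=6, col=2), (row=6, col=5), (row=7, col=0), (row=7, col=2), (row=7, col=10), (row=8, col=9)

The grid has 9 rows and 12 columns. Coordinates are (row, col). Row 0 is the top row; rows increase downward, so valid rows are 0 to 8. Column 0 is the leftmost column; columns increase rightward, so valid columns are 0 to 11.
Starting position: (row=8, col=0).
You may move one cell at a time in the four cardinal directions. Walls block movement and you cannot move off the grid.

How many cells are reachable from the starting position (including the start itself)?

BFS flood-fill from (row=8, col=0):
  Distance 0: (row=8, col=0)
  Distance 1: (row=8, col=1)
  Distance 2: (row=7, col=1), (row=8, col=2)
  Distance 3: (row=6, col=1), (row=8, col=3)
  Distance 4: (row=5, col=1), (row=6, col=0), (row=7, col=3), (row=8, col=4)
  Distance 5: (row=4, col=1), (row=5, col=0), (row=5, col=2), (row=6, col=3), (row=7, col=4), (row=8, col=5)
  Distance 6: (row=4, col=2), (row=5, col=3), (row=6, col=4), (row=7, col=5), (row=8, col=6)
  Distance 7: (row=3, col=2), (row=4, col=3), (row=5, col=4), (row=7, col=6), (row=8, col=7)
  Distance 8: (row=2, col=2), (row=3, col=3), (row=4, col=4), (row=5, col=5), (row=6, col=6), (row=7, col=7), (row=8, col=8)
  Distance 9: (row=1, col=2), (row=2, col=1), (row=3, col=4), (row=5, col=6), (row=6, col=7), (row=7, col=8)
  Distance 10: (row=0, col=2), (row=2, col=0), (row=2, col=4), (row=3, col=5), (row=4, col=6), (row=5, col=7), (row=6, col=8), (row=7, col=9)
  Distance 11: (row=0, col=1), (row=0, col=3), (row=1, col=0), (row=1, col=4), (row=2, col=5), (row=3, col=0), (row=3, col=6), (row=5, col=8), (row=6, col=9)
  Distance 12: (row=0, col=0), (row=0, col=4), (row=1, col=5), (row=2, col=6), (row=3, col=7), (row=5, col=9), (row=6, col=10)
  Distance 13: (row=0, col=5), (row=1, col=6), (row=3, col=8), (row=4, col=9), (row=5, col=10), (row=6, col=11)
  Distance 14: (row=0, col=6), (row=1, col=7), (row=2, col=8), (row=3, col=9), (row=7, col=11)
  Distance 15: (row=0, col=7), (row=2, col=9), (row=3, col=10), (row=8, col=11)
  Distance 16: (row=0, col=8), (row=1, col=9), (row=2, col=10), (row=3, col=11), (row=8, col=10)
  Distance 17: (row=0, col=9), (row=1, col=10), (row=2, col=11), (row=4, col=11)
  Distance 18: (row=0, col=10), (row=1, col=11)
  Distance 19: (row=0, col=11)
Total reachable: 90 (grid has 90 open cells total)

Answer: Reachable cells: 90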